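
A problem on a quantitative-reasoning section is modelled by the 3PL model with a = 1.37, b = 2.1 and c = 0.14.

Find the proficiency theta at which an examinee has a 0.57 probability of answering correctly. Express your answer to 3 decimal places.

P(theta) = c + (1 − c) · 1 / (1 + exp(−a(theta − b)))
Remove guessing floor: (0.57 − 0.14)/(1 − 0.14) = 0.5000
logit = ln(0.5000/0.5000) = 0.0000
theta = b + logit/(a) = 2.1 + 0.0000/1.3700 = 2.1000

2.100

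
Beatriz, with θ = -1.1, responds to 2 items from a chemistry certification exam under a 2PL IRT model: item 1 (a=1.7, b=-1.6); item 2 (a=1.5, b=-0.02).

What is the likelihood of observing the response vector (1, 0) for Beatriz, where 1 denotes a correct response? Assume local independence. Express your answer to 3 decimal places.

P(θ) = 1 / (1 + exp(−a(θ − b)))
P_1 = 1/(1+e^{-0.8500}) = 0.7006
P_2 = 1/(1+e^{1.6200}) = 0.1652
L = P_1 × (1−P_2) = 0.7006 × 0.8348 = 0.58483

0.585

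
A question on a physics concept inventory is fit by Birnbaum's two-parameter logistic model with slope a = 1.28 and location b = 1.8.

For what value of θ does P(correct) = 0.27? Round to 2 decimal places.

1.02

P(θ) = 1 / (1 + exp(−a(θ − b)))
logit = ln(0.2700/0.7300) = -0.9946
θ = b + logit/(a) = 1.8 + (-0.9946)/1.2800 = 1.0230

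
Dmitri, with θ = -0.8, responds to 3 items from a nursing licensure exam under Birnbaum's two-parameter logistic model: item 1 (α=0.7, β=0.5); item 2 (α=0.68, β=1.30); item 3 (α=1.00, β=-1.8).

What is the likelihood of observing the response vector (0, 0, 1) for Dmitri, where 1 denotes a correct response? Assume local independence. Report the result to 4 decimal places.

P(θ) = 1 / (1 + exp(−α(θ − β)))
P_1 = 1/(1+e^{0.9100}) = 0.2870
P_2 = 1/(1+e^{1.4280}) = 0.1934
P_3 = 1/(1+e^{-1.0000}) = 0.7311
L = (1−P_1) × (1−P_2) × P_3 = 0.7130 × 0.8066 × 0.7311 = 0.42043

0.4204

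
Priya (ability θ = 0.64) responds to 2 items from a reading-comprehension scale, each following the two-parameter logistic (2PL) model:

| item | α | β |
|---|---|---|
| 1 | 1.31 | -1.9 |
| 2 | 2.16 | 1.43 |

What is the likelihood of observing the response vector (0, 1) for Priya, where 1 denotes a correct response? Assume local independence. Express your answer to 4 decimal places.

P(θ) = 1 / (1 + exp(−α(θ − β)))
P_1 = 1/(1+e^{-3.3274}) = 0.9654
P_2 = 1/(1+e^{1.7064}) = 0.1536
L = (1−P_1) × P_2 = 0.0346 × 0.1536 = 0.00532

0.0053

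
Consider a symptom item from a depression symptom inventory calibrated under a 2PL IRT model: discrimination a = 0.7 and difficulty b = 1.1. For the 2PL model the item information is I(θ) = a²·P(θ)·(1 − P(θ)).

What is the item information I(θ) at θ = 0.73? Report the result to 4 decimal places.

P = 1/(1+e^{0.2590}) = 0.4356
P(1−P) = 0.4356 × 0.5644 = 0.2459
I = a² × P(1−P) = 0.7² × 0.2459 = 0.12047

0.1205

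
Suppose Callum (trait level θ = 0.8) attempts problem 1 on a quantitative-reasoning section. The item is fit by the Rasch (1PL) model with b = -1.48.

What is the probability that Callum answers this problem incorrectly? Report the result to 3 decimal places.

P(θ) = 1 / (1 + exp(−(θ − b)))
Exponent: (0.8 − (-1.48)) = 2.2800
1/(1 + e^{-2.2800}) = 0.9072
P = 0.9072
P(incorrect) = 1 − 0.9072 = 0.0928

0.093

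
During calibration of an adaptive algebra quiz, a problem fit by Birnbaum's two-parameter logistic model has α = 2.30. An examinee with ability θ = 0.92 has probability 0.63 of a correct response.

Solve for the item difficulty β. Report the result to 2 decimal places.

P(θ) = 1 / (1 + exp(−α(θ − β)))
logit(0.63) = ln(0.63/0.37) = 0.5322
β = θ − logit/(α) = 0.92 − 0.5322/2.3000 = 0.6886

0.69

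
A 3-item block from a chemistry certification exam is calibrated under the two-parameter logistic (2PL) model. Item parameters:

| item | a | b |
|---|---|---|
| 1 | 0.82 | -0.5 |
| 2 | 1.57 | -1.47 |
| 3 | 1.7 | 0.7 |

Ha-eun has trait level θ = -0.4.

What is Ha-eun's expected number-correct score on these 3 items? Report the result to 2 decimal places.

1.50

P(θ) = 1 / (1 + exp(−a(θ − b)))
P_1 = 1/(1+e^{-0.0820}) = 0.5205
P_2 = 1/(1+e^{-1.6799}) = 0.8429
P_3 = 1/(1+e^{1.8700}) = 0.1335
E[score] = 0.5205 + 0.8429 + 0.1335 = 1.4969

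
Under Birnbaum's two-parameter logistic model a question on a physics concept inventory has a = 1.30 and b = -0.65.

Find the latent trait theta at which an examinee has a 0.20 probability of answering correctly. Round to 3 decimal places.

P(theta) = 1 / (1 + exp(−a(theta − b)))
logit = ln(0.2000/0.8000) = -1.3863
theta = b + logit/(a) = -0.65 + (-1.3863)/1.3000 = -1.7164

-1.716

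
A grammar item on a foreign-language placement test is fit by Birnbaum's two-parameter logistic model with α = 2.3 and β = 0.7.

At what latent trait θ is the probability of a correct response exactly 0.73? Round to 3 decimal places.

P(θ) = 1 / (1 + exp(−α(θ − β)))
logit = ln(0.7300/0.2700) = 0.9946
θ = β + logit/(α) = 0.7 + 0.9946/2.3000 = 1.1324

1.132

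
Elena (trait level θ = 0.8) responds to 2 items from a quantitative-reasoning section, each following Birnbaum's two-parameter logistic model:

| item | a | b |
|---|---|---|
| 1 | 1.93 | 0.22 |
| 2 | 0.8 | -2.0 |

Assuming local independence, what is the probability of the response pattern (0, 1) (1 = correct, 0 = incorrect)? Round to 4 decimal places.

P(θ) = 1 / (1 + exp(−a(θ − b)))
P_1 = 1/(1+e^{-1.1194}) = 0.7539
P_2 = 1/(1+e^{-2.2400}) = 0.9038
L = (1−P_1) × P_2 = 0.2461 × 0.9038 = 0.22244

0.2224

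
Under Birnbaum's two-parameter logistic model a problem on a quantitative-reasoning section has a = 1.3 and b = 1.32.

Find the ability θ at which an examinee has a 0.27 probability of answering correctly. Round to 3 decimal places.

0.555

P(θ) = 1 / (1 + exp(−a(θ − b)))
logit = ln(0.2700/0.7300) = -0.9946
θ = b + logit/(a) = 1.32 + (-0.9946)/1.3000 = 0.5549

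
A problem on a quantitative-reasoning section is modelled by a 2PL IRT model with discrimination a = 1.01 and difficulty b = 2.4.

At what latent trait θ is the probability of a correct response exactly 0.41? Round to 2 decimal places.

2.04

P(θ) = 1 / (1 + exp(−a(θ − b)))
logit = ln(0.4100/0.5900) = -0.3640
θ = b + logit/(a) = 2.4 + (-0.3640)/1.0100 = 2.0396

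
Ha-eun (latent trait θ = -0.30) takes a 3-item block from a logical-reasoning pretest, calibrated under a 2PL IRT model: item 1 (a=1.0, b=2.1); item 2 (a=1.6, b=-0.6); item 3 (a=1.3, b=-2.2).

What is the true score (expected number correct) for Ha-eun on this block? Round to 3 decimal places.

P(θ) = 1 / (1 + exp(−a(θ − b)))
P_1 = 1/(1+e^{2.4000}) = 0.0832
P_2 = 1/(1+e^{-0.4800}) = 0.6177
P_3 = 1/(1+e^{-2.4700}) = 0.9220
E[score] = 0.0832 + 0.6177 + 0.9220 = 1.6229

1.623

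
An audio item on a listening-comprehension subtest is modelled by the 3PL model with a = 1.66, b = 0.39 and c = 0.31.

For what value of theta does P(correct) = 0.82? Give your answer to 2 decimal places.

1.02

P(theta) = c + (1 − c) · 1 / (1 + exp(−a(theta − b)))
Remove guessing floor: (0.82 − 0.31)/(1 − 0.31) = 0.7391
logit = ln(0.7391/0.2609) = 1.0415
theta = b + logit/(a) = 0.39 + 1.0415/1.6600 = 1.0174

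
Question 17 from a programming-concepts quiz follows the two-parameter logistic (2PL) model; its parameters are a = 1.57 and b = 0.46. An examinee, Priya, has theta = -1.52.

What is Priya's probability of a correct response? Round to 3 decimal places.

P(theta) = 1 / (1 + exp(−a(theta − b)))
Exponent: 1.57 × (-1.52 − 0.46) = -3.1086
1/(1 + e^{3.1086}) = 0.0428

0.043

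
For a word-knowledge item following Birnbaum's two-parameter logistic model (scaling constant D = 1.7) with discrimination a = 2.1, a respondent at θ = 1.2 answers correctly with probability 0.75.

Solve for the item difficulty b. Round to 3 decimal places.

P(θ) = 1 / (1 + exp(−D·a(θ − b)))
logit(0.75) = ln(0.75/0.25) = 1.0986
b = θ − logit/(1.7·a) = 1.2 − 1.0986/3.5700 = 0.8923

0.892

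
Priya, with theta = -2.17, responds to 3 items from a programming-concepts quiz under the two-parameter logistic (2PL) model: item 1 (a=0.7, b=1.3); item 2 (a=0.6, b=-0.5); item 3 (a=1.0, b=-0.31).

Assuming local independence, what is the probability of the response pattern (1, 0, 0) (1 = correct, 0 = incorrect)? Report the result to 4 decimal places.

P(theta) = 1 / (1 + exp(−a(theta − b)))
P_1 = 1/(1+e^{2.4290}) = 0.0810
P_2 = 1/(1+e^{1.0020}) = 0.2685
P_3 = 1/(1+e^{1.8600}) = 0.1347
L = P_1 × (1−P_2) × (1−P_3) = 0.0810 × 0.7315 × 0.8653 = 0.05126

0.0513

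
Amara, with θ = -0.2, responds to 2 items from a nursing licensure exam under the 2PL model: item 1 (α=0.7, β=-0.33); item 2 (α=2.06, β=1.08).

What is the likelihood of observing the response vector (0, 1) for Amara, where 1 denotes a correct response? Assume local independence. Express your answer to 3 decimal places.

0.032

P(θ) = 1 / (1 + exp(−α(θ − β)))
P_1 = 1/(1+e^{-0.0910}) = 0.5227
P_2 = 1/(1+e^{2.6368}) = 0.0668
L = (1−P_1) × P_2 = 0.4773 × 0.0668 = 0.03188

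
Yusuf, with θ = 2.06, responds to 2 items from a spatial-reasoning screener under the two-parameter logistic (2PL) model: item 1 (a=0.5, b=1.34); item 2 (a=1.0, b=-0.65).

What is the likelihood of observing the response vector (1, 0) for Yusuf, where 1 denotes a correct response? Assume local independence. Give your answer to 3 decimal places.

P(θ) = 1 / (1 + exp(−a(θ − b)))
P_1 = 1/(1+e^{-0.3600}) = 0.5890
P_2 = 1/(1+e^{-2.7100}) = 0.9376
L = P_1 × (1−P_2) = 0.5890 × 0.0624 = 0.03675

0.037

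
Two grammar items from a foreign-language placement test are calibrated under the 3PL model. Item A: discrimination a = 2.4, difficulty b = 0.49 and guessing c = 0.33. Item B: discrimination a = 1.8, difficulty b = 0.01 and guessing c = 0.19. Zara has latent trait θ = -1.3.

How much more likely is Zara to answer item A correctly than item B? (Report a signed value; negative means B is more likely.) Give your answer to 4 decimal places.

0.0790

P(θ) = c + (1 − c) · 1 / (1 + exp(−a(θ − b)))
P_A = 0.3390
P_B = 0.2600
P_A − P_B = 0.0790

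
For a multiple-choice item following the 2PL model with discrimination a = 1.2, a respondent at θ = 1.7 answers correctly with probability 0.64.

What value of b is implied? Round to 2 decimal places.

P(θ) = 1 / (1 + exp(−a(θ − b)))
logit(0.64) = ln(0.64/0.36) = 0.5754
b = θ − logit/(a) = 1.7 − 0.5754/1.2000 = 1.2205

1.22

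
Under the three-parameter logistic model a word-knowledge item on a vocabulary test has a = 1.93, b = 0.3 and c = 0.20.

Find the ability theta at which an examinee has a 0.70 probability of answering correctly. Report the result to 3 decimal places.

P(theta) = c + (1 − c) · 1 / (1 + exp(−a(theta − b)))
Remove guessing floor: (0.70 − 0.20)/(1 − 0.20) = 0.6250
logit = ln(0.6250/0.3750) = 0.5108
theta = b + logit/(a) = 0.3 + 0.5108/1.9300 = 0.5647

0.565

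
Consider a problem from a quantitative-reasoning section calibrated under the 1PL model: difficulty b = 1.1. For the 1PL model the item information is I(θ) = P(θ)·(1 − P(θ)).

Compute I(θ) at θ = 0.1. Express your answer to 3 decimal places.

P = 1/(1+e^{1.0000}) = 0.2689
P(1−P) = 0.2689 × 0.7311 = 0.1966
I = P(1−P) = 0.19661

0.197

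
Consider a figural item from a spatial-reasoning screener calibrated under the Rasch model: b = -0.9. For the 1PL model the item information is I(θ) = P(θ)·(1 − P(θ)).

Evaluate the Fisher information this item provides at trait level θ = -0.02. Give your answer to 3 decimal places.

0.207

P = 1/(1+e^{-0.8800}) = 0.7068
P(1−P) = 0.7068 × 0.2932 = 0.2072
I = P(1−P) = 0.20722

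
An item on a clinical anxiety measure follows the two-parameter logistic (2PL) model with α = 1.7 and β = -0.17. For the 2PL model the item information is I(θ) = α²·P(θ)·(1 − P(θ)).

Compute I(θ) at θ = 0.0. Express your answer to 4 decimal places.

P = 1/(1+e^{-0.2890}) = 0.5718
P(1−P) = 0.5718 × 0.4282 = 0.2449
I = α² × P(1−P) = 1.7² × 0.2449 = 0.70762

0.7076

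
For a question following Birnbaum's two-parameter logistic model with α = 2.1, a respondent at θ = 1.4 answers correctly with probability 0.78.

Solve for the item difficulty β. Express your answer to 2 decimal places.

0.80

P(θ) = 1 / (1 + exp(−α(θ − β)))
logit(0.78) = ln(0.78/0.22) = 1.2657
β = θ − logit/(α) = 1.4 − 1.2657/2.1000 = 0.7973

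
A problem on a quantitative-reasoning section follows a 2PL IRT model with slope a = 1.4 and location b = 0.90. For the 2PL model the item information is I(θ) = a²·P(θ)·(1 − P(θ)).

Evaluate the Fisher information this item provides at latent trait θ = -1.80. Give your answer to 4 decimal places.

P = 1/(1+e^{3.7800}) = 0.0223
P(1−P) = 0.0223 × 0.9777 = 0.0218
I = a² × P(1−P) = 1.4² × 0.0218 = 0.04276

0.0428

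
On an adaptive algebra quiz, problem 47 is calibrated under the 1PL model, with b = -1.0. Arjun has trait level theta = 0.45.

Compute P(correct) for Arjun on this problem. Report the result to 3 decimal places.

P(theta) = 1 / (1 + exp(−(theta − b)))
Exponent: (0.45 − (-1.0)) = 1.4500
1/(1 + e^{-1.4500}) = 0.8100
P = 0.8100

0.810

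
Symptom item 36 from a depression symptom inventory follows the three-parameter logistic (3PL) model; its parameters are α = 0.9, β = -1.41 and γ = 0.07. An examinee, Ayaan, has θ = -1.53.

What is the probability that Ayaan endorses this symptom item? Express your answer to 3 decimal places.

0.510

P(θ) = γ + (1 − γ) · 1 / (1 + exp(−α(θ − β)))
Exponent: 0.9 × (-1.53 − (-1.41)) = -0.1080
1/(1 + e^{0.1080}) = 0.4730
P = 0.07 + 0.93 × 0.4730 = 0.5099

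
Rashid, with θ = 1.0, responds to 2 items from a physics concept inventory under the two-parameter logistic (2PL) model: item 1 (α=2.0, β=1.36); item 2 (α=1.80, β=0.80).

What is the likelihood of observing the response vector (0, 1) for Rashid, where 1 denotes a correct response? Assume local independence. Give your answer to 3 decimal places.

P(θ) = 1 / (1 + exp(−α(θ − β)))
P_1 = 1/(1+e^{0.7200}) = 0.3274
P_2 = 1/(1+e^{-0.3600}) = 0.5890
L = (1−P_1) × P_2 = 0.6726 × 0.5890 = 0.39619

0.396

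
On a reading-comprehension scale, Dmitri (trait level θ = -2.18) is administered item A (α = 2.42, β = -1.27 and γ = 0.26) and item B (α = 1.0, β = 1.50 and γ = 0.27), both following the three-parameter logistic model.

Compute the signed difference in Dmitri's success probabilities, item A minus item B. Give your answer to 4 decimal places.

0.0457

P(θ) = γ + (1 − γ) · 1 / (1 + exp(−α(θ − β)))
P_A = 0.3337
P_B = 0.2880
P_A − P_B = 0.0457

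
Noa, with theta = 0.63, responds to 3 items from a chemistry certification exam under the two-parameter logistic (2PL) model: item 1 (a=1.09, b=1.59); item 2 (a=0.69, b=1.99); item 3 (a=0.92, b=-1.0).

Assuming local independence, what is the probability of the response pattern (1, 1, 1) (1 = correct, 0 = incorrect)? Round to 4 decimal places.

0.0598

P(theta) = 1 / (1 + exp(−a(theta − b)))
P_1 = 1/(1+e^{1.0464}) = 0.2599
P_2 = 1/(1+e^{0.9384}) = 0.2812
P_3 = 1/(1+e^{-1.4996}) = 0.8175
L = P_1 × P_2 × P_3 = 0.2599 × 0.2812 × 0.8175 = 0.05976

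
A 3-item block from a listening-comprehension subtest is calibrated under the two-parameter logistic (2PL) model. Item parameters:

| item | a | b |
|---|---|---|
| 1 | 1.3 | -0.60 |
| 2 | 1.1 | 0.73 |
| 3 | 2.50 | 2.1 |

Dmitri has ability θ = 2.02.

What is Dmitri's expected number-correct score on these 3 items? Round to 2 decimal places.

P(θ) = 1 / (1 + exp(−a(θ − b)))
P_1 = 1/(1+e^{-3.4060}) = 0.9679
P_2 = 1/(1+e^{-1.4190}) = 0.8052
P_3 = 1/(1+e^{0.2000}) = 0.4502
E[score] = 0.9679 + 0.8052 + 0.4502 = 2.2232

2.22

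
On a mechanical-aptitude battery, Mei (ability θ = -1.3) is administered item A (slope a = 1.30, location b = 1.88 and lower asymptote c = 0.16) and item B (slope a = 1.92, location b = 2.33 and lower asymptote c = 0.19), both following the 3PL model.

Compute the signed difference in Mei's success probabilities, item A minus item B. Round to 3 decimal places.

-0.018

P(θ) = c + (1 − c) · 1 / (1 + exp(−a(θ − b)))
P_A = 0.1732
P_B = 0.1908
P_A − P_B = -0.0175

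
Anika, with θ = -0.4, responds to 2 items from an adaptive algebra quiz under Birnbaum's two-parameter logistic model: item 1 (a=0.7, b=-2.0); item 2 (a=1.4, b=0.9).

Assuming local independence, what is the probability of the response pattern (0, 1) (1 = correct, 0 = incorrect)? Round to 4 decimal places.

P(θ) = 1 / (1 + exp(−a(θ − b)))
P_1 = 1/(1+e^{-1.1200}) = 0.7540
P_2 = 1/(1+e^{1.8200}) = 0.1394
L = (1−P_1) × P_2 = 0.2460 × 0.1394 = 0.03430

0.0343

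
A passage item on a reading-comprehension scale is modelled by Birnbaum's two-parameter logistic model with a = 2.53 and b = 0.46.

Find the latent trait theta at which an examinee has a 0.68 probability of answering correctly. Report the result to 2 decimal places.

0.76

P(theta) = 1 / (1 + exp(−a(theta − b)))
logit = ln(0.6800/0.3200) = 0.7538
theta = b + logit/(a) = 0.46 + 0.7538/2.5300 = 0.7579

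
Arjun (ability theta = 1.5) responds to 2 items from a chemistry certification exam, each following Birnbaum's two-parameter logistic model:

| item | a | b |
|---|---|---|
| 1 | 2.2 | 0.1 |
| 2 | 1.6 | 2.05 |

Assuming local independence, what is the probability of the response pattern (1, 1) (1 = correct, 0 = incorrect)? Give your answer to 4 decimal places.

P(theta) = 1 / (1 + exp(−a(theta − b)))
P_1 = 1/(1+e^{-3.0800}) = 0.9561
P_2 = 1/(1+e^{0.8800}) = 0.2932
L = P_1 × P_2 = 0.9561 × 0.2932 = 0.28030

0.2803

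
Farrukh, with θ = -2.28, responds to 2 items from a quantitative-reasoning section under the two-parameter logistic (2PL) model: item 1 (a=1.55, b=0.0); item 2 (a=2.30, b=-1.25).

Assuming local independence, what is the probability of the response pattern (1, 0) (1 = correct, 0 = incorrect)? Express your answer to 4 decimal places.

0.0259

P(θ) = 1 / (1 + exp(−a(θ − b)))
P_1 = 1/(1+e^{3.5340}) = 0.0284
P_2 = 1/(1+e^{2.3690}) = 0.0856
L = P_1 × (1−P_2) = 0.0284 × 0.9144 = 0.02593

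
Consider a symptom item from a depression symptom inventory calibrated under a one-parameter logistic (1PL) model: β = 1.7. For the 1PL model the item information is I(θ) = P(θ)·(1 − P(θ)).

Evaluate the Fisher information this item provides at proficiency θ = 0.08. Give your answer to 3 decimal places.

0.138

P = 1/(1+e^{1.6200}) = 0.1652
P(1−P) = 0.1652 × 0.8348 = 0.1379
I = P(1−P) = 0.13791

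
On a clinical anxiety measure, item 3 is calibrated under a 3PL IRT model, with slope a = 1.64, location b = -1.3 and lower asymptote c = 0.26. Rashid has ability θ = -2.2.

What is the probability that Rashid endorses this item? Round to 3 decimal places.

P(θ) = c + (1 − c) · 1 / (1 + exp(−a(θ − b)))
Exponent: 1.64 × (-2.2 − (-1.3)) = -1.4760
1/(1 + e^{1.4760}) = 0.1860
P = 0.26 + 0.74 × 0.1860 = 0.3977

0.398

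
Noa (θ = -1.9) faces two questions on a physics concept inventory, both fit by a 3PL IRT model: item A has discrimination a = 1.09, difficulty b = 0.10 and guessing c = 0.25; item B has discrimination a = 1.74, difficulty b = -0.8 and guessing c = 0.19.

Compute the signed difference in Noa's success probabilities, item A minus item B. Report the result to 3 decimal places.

P(θ) = c + (1 − c) · 1 / (1 + exp(−a(θ − b)))
P_A = 0.3262
P_B = 0.2941
P_A − P_B = 0.0321

0.032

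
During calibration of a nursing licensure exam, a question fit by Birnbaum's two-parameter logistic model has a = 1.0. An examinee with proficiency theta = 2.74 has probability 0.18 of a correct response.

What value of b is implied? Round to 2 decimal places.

4.26

P(theta) = 1 / (1 + exp(−a(theta − b)))
logit(0.18) = ln(0.18/0.82) = -1.5163
b = theta − logit/(a) = 2.74 − (-1.5163)/1.0000 = 4.2563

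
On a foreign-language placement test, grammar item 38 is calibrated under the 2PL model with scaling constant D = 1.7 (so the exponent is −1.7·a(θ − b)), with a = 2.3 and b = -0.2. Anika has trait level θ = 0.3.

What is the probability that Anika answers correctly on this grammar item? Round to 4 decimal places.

P(θ) = 1 / (1 + exp(−D·a(θ − b)))
Exponent: 1.7 × 2.3 × (0.3 − (-0.2)) = 1.9550
1/(1 + e^{-1.9550}) = 0.8760
P = 0.8760

0.8760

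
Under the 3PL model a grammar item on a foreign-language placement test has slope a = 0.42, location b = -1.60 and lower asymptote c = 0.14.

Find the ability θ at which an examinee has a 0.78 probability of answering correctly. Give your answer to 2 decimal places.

0.94

P(θ) = c + (1 − c) · 1 / (1 + exp(−a(θ − b)))
Remove guessing floor: (0.78 − 0.14)/(1 − 0.14) = 0.7442
logit = ln(0.7442/0.2558) = 1.0678
θ = b + logit/(a) = -1.60 + 1.0678/0.4200 = 0.9425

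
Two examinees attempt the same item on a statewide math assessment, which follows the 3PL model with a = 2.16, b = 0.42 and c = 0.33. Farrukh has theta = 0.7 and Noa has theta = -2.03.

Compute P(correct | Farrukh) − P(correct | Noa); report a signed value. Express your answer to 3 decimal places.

P(theta) = c + (1 − c) · 1 / (1 + exp(−a(theta − b)))
P(Farrukh) = 0.7633  [exponent 0.6048]
P(Noa) = 0.3334  [exponent -5.2920]
Difference = 0.7633 − 0.3334 = 0.4300

0.430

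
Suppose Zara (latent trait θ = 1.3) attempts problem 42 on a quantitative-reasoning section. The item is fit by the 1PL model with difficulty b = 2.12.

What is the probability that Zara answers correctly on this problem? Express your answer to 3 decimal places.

P(θ) = 1 / (1 + exp(−(θ − b)))
Exponent: (1.3 − 2.12) = -0.8200
1/(1 + e^{0.8200}) = 0.3058
P = 0.3058

0.306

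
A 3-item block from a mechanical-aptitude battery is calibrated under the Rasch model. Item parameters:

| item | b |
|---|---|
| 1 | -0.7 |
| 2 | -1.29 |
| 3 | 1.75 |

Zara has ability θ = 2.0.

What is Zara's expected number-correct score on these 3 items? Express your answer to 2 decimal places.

P(θ) = 1 / (1 + exp(−(θ − b)))
P_1 = 1/(1+e^{-2.7000}) = 0.9370
P_2 = 1/(1+e^{-3.2900}) = 0.9641
P_3 = 1/(1+e^{-0.2500}) = 0.5622
E[score] = 0.9370 + 0.9641 + 0.5622 = 2.4633

2.46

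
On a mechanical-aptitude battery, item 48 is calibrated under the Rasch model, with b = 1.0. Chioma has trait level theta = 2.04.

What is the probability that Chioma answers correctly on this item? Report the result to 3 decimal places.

P(theta) = 1 / (1 + exp(−(theta − b)))
Exponent: (2.04 − 1.0) = 1.0400
1/(1 + e^{-1.0400}) = 0.7389
P = 0.7389

0.739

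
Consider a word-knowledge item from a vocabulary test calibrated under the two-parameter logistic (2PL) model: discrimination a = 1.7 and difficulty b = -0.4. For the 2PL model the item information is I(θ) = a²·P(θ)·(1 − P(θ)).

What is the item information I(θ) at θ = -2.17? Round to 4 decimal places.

0.1295

P = 1/(1+e^{3.0090}) = 0.0470
P(1−P) = 0.0470 × 0.9530 = 0.0448
I = a² × P(1−P) = 1.7² × 0.0448 = 0.12950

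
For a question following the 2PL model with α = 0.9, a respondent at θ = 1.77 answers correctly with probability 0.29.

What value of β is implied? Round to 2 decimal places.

P(θ) = 1 / (1 + exp(−α(θ − β)))
logit(0.29) = ln(0.29/0.71) = -0.8954
β = θ − logit/(α) = 1.77 − (-0.8954)/0.9000 = 2.7649

2.76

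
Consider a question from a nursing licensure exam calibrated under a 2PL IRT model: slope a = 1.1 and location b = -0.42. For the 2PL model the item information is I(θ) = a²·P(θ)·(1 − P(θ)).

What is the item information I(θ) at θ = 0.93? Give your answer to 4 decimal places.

P = 1/(1+e^{-1.4850}) = 0.8153
P(1−P) = 0.8153 × 0.1847 = 0.1506
I = a² × P(1−P) = 1.1² × 0.1506 = 0.18219

0.1822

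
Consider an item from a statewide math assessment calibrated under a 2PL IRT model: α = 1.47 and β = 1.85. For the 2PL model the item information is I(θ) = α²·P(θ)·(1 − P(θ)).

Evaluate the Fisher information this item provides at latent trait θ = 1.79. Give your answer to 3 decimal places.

P = 1/(1+e^{0.0882}) = 0.4780
P(1−P) = 0.4780 × 0.5220 = 0.2495
I = α² × P(1−P) = 1.47² × 0.2495 = 0.53918

0.539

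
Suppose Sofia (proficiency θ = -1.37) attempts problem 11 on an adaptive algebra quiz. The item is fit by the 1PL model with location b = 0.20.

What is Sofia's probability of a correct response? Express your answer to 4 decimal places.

0.1722

P(θ) = 1 / (1 + exp(−(θ − b)))
Exponent: (-1.37 − 0.20) = -1.5700
1/(1 + e^{1.5700}) = 0.1722
P = 0.1722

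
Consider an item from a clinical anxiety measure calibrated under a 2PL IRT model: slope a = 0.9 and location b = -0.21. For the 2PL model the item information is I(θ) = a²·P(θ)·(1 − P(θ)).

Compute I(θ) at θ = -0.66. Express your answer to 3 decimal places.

P = 1/(1+e^{0.4050}) = 0.4001
P(1−P) = 0.4001 × 0.5999 = 0.2400
I = a² × P(1−P) = 0.9² × 0.2400 = 0.19442

0.194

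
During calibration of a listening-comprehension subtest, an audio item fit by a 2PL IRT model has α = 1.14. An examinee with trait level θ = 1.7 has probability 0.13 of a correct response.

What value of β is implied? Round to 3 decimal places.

P(θ) = 1 / (1 + exp(−α(θ − β)))
logit(0.13) = ln(0.13/0.87) = -1.9010
β = θ − logit/(α) = 1.7 − (-1.9010)/1.1400 = 3.3675

3.368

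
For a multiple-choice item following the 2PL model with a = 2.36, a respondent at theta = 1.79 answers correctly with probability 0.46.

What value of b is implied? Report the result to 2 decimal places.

1.86

P(theta) = 1 / (1 + exp(−a(theta − b)))
logit(0.46) = ln(0.46/0.54) = -0.1603
b = theta − logit/(a) = 1.79 − (-0.1603)/2.3600 = 1.8579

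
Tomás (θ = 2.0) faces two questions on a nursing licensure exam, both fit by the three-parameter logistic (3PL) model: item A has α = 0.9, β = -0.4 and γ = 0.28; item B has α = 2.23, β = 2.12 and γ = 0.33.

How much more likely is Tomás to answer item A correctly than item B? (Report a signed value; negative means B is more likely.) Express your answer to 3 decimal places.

P(θ) = γ + (1 − γ) · 1 / (1 + exp(−α(θ − β)))
P_A = 0.9256
P_B = 0.6204
P_A − P_B = 0.3051

0.305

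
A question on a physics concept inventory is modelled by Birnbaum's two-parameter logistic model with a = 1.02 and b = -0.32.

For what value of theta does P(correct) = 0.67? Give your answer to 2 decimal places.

P(theta) = 1 / (1 + exp(−a(theta − b)))
logit = ln(0.6700/0.3300) = 0.7082
theta = b + logit/(a) = -0.32 + 0.7082/1.0200 = 0.3743

0.37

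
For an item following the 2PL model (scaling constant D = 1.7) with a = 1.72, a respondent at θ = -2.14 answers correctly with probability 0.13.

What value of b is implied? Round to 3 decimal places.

P(θ) = 1 / (1 + exp(−D·a(θ − b)))
logit(0.13) = ln(0.13/0.87) = -1.9010
b = θ − logit/(1.7·a) = -2.14 − (-1.9010)/2.9240 = -1.4899

-1.490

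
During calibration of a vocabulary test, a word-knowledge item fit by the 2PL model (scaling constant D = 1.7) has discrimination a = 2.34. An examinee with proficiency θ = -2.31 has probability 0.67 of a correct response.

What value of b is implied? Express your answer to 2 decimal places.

P(θ) = 1 / (1 + exp(−D·a(θ − b)))
logit(0.67) = ln(0.67/0.33) = 0.7082
b = θ − logit/(1.7·a) = -2.31 − 0.7082/3.9780 = -2.4880

-2.49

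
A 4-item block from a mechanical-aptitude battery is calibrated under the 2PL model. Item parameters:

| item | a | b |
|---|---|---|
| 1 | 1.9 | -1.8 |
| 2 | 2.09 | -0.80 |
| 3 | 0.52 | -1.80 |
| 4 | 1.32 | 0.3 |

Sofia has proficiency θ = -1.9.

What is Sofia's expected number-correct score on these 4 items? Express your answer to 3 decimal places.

1.083

P(θ) = 1 / (1 + exp(−a(θ − b)))
P_1 = 1/(1+e^{0.1900}) = 0.4526
P_2 = 1/(1+e^{2.2990}) = 0.0912
P_3 = 1/(1+e^{0.0520}) = 0.4870
P_4 = 1/(1+e^{2.9040}) = 0.0520
E[score] = 0.4526 + 0.0912 + 0.4870 + 0.0520 = 1.0828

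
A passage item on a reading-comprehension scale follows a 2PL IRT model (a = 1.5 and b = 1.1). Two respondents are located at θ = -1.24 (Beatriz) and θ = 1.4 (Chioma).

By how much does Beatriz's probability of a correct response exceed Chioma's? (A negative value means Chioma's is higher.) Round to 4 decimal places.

P(θ) = 1 / (1 + exp(−a(θ − b)))
P(Beatriz) = 0.0290  [exponent -3.5100]
P(Chioma) = 0.6106  [exponent 0.4500]
Difference = 0.0290 − 0.6106 = -0.5816

-0.5816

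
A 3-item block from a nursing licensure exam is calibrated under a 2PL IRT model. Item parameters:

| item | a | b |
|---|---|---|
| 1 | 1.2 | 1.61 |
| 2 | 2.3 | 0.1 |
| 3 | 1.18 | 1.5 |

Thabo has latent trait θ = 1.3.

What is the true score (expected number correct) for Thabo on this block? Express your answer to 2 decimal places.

1.79

P(θ) = 1 / (1 + exp(−a(θ − b)))
P_1 = 1/(1+e^{0.3720}) = 0.4081
P_2 = 1/(1+e^{-2.7600}) = 0.9405
P_3 = 1/(1+e^{0.2360}) = 0.4413
E[score] = 0.4081 + 0.9405 + 0.4413 = 1.7898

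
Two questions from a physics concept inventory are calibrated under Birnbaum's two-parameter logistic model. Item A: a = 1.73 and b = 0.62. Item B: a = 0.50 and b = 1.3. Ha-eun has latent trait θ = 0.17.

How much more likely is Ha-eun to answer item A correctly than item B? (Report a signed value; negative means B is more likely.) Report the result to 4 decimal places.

P(θ) = 1 / (1 + exp(−a(θ − b)))
P_A = 0.3146
P_B = 0.3624
P_A − P_B = -0.0477

-0.0477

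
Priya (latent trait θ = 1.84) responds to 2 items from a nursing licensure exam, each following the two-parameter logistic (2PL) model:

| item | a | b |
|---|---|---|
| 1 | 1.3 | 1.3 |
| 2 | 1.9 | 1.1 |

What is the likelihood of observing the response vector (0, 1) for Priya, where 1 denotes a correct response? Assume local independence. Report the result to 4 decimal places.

P(θ) = 1 / (1 + exp(−a(θ − b)))
P_1 = 1/(1+e^{-0.7020}) = 0.6686
P_2 = 1/(1+e^{-1.4060}) = 0.8031
L = (1−P_1) × P_2 = 0.3314 × 0.8031 = 0.26613

0.2661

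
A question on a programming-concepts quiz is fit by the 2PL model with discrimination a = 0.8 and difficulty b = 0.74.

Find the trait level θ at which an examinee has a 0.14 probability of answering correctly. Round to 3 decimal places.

-1.529

P(θ) = 1 / (1 + exp(−a(θ − b)))
logit = ln(0.1400/0.8600) = -1.8153
θ = b + logit/(a) = 0.74 + (-1.8153)/0.8000 = -1.5291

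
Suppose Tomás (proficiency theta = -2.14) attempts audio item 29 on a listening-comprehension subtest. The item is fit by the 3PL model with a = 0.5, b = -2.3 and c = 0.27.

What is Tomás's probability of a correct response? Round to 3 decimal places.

P(theta) = c + (1 − c) · 1 / (1 + exp(−a(theta − b)))
Exponent: 0.5 × (-2.14 − (-2.3)) = 0.0800
1/(1 + e^{-0.0800}) = 0.5200
P = 0.27 + 0.73 × 0.5200 = 0.6496

0.650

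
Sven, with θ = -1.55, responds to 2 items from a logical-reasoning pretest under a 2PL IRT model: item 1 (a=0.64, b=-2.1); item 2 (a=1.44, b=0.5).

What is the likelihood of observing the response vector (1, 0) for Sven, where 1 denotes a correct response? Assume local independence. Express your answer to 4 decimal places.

0.5580

P(θ) = 1 / (1 + exp(−a(θ − b)))
P_1 = 1/(1+e^{-0.3520}) = 0.5871
P_2 = 1/(1+e^{2.9520}) = 0.0496
L = P_1 × (1−P_2) = 0.5871 × 0.9504 = 0.55796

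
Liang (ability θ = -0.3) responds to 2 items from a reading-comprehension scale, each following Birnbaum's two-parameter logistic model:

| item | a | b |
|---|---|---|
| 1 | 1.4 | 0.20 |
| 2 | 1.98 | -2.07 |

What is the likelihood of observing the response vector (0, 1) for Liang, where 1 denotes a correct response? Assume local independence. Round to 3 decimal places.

0.649

P(θ) = 1 / (1 + exp(−a(θ − b)))
P_1 = 1/(1+e^{0.7000}) = 0.3318
P_2 = 1/(1+e^{-3.5046}) = 0.9708
L = (1−P_1) × P_2 = 0.6682 × 0.9708 = 0.64869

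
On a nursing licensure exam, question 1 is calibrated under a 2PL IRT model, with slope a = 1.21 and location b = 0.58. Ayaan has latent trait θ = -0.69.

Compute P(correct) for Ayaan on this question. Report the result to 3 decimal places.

0.177

P(θ) = 1 / (1 + exp(−a(θ − b)))
Exponent: 1.21 × (-0.69 − 0.58) = -1.5367
1/(1 + e^{1.5367}) = 0.1770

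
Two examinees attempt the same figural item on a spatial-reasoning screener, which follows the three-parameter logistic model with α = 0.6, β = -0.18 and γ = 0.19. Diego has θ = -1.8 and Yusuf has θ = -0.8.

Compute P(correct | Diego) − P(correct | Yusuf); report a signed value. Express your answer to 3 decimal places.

P(θ) = γ + (1 − γ) · 1 / (1 + exp(−α(θ − β)))
P(Diego) = 0.4123  [exponent -0.9720]
P(Yusuf) = 0.5205  [exponent -0.3720]
Difference = 0.4123 − 0.5205 = -0.1082

-0.108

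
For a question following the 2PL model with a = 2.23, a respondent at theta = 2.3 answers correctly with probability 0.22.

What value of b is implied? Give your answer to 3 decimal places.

2.868

P(theta) = 1 / (1 + exp(−a(theta − b)))
logit(0.22) = ln(0.22/0.78) = -1.2657
b = theta − logit/(a) = 2.3 − (-1.2657)/2.2300 = 2.8676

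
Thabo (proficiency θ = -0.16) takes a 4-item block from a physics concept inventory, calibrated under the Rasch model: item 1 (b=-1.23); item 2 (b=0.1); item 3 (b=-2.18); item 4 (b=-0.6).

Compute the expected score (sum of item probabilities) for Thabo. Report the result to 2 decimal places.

P(θ) = 1 / (1 + exp(−(θ − b)))
P_1 = 1/(1+e^{-1.0700}) = 0.7446
P_2 = 1/(1+e^{0.2600}) = 0.4354
P_3 = 1/(1+e^{-2.0200}) = 0.8829
P_4 = 1/(1+e^{-0.4400}) = 0.6083
E[score] = 0.7446 + 0.4354 + 0.8829 + 0.6083 = 2.6711

2.67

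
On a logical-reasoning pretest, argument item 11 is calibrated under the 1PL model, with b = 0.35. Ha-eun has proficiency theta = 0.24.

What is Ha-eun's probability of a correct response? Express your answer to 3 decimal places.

P(theta) = 1 / (1 + exp(−(theta − b)))
Exponent: (0.24 − 0.35) = -0.1100
1/(1 + e^{0.1100}) = 0.4725
P = 0.4725

0.473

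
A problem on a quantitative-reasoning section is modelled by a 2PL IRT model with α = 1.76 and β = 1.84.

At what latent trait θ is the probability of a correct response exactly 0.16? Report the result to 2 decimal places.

0.90

P(θ) = 1 / (1 + exp(−α(θ − β)))
logit = ln(0.1600/0.8400) = -1.6582
θ = β + logit/(α) = 1.84 + (-1.6582)/1.7600 = 0.8978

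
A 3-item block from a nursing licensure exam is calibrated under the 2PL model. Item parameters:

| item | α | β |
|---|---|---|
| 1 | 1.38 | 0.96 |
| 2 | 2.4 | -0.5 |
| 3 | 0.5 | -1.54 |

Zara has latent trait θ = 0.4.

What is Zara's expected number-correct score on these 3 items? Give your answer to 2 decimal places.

1.94

P(θ) = 1 / (1 + exp(−α(θ − β)))
P_1 = 1/(1+e^{0.7728}) = 0.3159
P_2 = 1/(1+e^{-2.1600}) = 0.8966
P_3 = 1/(1+e^{-0.9700}) = 0.7251
E[score] = 0.3159 + 0.8966 + 0.7251 = 1.9376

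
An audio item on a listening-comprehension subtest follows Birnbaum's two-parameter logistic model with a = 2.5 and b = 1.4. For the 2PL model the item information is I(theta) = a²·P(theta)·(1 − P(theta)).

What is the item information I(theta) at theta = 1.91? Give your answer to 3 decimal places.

P = 1/(1+e^{-1.2750}) = 0.7816
P(1−P) = 0.7816 × 0.2184 = 0.1707
I = a² × P(1−P) = 2.5² × 0.1707 = 1.06689

1.067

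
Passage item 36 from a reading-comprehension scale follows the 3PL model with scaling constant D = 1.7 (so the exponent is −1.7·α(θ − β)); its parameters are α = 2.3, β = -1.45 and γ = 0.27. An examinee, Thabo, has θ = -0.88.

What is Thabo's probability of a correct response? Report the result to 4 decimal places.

0.9290

P(θ) = γ + (1 − γ) · 1 / (1 + exp(−D·α(θ − β)))
Exponent: 1.7 × 2.3 × (-0.88 − (-1.45)) = 2.2287
1/(1 + e^{-2.2287}) = 0.9028
P = 0.27 + 0.73 × 0.9028 = 0.9290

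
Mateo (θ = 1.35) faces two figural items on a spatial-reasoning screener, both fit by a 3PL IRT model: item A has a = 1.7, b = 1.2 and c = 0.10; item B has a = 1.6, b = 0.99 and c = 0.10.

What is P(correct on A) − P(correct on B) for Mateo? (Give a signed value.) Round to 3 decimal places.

-0.069

P(θ) = c + (1 − c) · 1 / (1 + exp(−a(θ − b)))
P_A = 0.6071
P_B = 0.6761
P_A − P_B = -0.0691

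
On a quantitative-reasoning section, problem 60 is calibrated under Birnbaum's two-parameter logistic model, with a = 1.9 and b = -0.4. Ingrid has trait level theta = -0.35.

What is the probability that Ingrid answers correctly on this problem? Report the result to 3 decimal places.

0.524

P(theta) = 1 / (1 + exp(−a(theta − b)))
Exponent: 1.9 × (-0.35 − (-0.4)) = 0.0950
1/(1 + e^{-0.0950}) = 0.5237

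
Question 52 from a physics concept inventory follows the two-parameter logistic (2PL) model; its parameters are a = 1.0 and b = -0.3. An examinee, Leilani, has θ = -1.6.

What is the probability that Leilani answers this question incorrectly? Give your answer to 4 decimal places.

P(θ) = 1 / (1 + exp(−a(θ − b)))
Exponent: 1.0 × (-1.6 − (-0.3)) = -1.3000
1/(1 + e^{1.3000}) = 0.2142
P(incorrect) = 1 − 0.2142 = 0.7858

0.7858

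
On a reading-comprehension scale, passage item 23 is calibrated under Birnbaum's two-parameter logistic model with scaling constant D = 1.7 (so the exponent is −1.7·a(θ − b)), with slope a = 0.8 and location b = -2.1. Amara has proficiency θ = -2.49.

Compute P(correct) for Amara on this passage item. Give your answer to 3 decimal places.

P(θ) = 1 / (1 + exp(−D·a(θ − b)))
Exponent: 1.7 × 0.8 × (-2.49 − (-2.1)) = -0.5304
1/(1 + e^{0.5304}) = 0.3704
P = 0.3704

0.370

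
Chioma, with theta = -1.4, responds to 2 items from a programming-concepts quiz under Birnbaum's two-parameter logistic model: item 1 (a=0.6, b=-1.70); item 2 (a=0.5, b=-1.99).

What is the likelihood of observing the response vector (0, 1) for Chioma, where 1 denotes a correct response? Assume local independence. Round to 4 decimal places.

0.2609

P(theta) = 1 / (1 + exp(−a(theta − b)))
P_1 = 1/(1+e^{-0.1800}) = 0.5449
P_2 = 1/(1+e^{-0.2950}) = 0.5732
L = (1−P_1) × P_2 = 0.4551 × 0.5732 = 0.26088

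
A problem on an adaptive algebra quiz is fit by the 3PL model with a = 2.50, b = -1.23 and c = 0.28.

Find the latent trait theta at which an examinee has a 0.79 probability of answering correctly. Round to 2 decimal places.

P(theta) = c + (1 − c) · 1 / (1 + exp(−a(theta − b)))
Remove guessing floor: (0.79 − 0.28)/(1 − 0.28) = 0.7083
logit = ln(0.7083/0.2917) = 0.8873
theta = b + logit/(a) = -1.23 + 0.8873/2.5000 = -0.8751

-0.88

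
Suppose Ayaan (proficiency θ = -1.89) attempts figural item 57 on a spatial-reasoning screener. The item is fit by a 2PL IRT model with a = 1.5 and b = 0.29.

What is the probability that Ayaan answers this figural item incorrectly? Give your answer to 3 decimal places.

P(θ) = 1 / (1 + exp(−a(θ − b)))
Exponent: 1.5 × (-1.89 − 0.29) = -3.2700
1/(1 + e^{3.2700}) = 0.0366
P(incorrect) = 1 − 0.0366 = 0.9634

0.963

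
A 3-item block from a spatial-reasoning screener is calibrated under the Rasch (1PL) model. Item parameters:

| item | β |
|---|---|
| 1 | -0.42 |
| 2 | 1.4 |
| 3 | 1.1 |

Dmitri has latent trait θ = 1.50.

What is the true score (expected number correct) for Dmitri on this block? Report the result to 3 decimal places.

P(θ) = 1 / (1 + exp(−(θ − β)))
P_1 = 1/(1+e^{-1.9200}) = 0.8721
P_2 = 1/(1+e^{-0.1000}) = 0.5250
P_3 = 1/(1+e^{-0.4000}) = 0.5987
E[score] = 0.8721 + 0.5250 + 0.5987 = 1.9958

1.996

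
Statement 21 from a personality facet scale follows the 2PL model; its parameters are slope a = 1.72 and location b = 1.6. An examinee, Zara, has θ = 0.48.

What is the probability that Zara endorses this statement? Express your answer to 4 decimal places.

0.1271

P(θ) = 1 / (1 + exp(−a(θ − b)))
Exponent: 1.72 × (0.48 − 1.6) = -1.9264
1/(1 + e^{1.9264}) = 0.1271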